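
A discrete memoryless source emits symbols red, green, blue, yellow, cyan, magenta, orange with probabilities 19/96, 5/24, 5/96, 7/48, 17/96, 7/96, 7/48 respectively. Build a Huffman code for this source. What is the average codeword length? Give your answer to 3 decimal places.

Repeatedly combine the two least-probable nodes; the expected code length is the sum of the merged weights.
merge 5/96 + 7/96 → 1/8
merge 1/8 + 7/48 → 13/48
merge 7/48 + 17/96 → 31/96
merge 19/96 + 5/24 → 13/32
merge 13/48 + 31/96 → 19/32
merge 13/32 + 19/32 → 1
L = 1/8 + 13/48 + 31/96 + 13/32 + 19/32 + 1 = 87/32 ≈ 2.719 bits/symbol.

2.719 bits/symbol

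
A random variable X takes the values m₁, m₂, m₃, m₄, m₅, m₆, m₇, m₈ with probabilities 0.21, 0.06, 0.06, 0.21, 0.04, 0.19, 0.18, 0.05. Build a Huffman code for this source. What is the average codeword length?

Repeatedly combine the two least-probable nodes; the expected code length is the sum of the merged weights.
merge 1/25 + 1/20 → 9/100
merge 3/50 + 3/50 → 3/25
merge 9/100 + 3/25 → 21/100
merge 9/50 + 19/100 → 37/100
merge 21/100 + 21/100 → 21/50
merge 21/100 + 37/100 → 29/50
merge 21/50 + 29/50 → 1
L = 9/100 + 3/25 + 21/100 + 37/100 + 21/50 + 29/50 + 1 = 279/100 = 2.79 bits/symbol.

2.79 bits/symbol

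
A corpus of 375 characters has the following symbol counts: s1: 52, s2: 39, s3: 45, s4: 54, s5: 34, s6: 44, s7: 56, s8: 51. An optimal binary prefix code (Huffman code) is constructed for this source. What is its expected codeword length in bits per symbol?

3 bits/symbol

Probabilities are the counts divided by 375.
Repeatedly combine the two least-probable nodes; the expected code length is the sum of the merged weights.
merge 34/375 + 13/125 → 73/375
merge 44/375 + 3/25 → 89/375
merge 17/125 + 52/375 → 103/375
merge 18/125 + 56/375 → 22/75
merge 73/375 + 89/375 → 54/125
merge 103/375 + 22/75 → 71/125
merge 54/125 + 71/125 → 1
L = 73/375 + 89/375 + 103/375 + 22/75 + 54/125 + 71/125 + 1 = 3 bits/symbol.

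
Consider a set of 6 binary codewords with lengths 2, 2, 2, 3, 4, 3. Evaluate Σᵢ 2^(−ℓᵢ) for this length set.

1.0625

With common denominator 2^4 = 16: Σ 2^(−ℓᵢ) = 4/16 + 4/16 + 4/16 + 2/16 + 1/16 + 2/16 = 17/16 = 1.0625.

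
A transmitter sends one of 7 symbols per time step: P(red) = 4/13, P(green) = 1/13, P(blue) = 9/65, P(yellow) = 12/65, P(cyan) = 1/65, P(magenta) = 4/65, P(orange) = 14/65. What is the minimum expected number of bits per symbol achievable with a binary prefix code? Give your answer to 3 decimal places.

2.523 bits/symbol

Repeatedly combine the two least-probable nodes; the expected code length is the sum of the merged weights.
merge 1/65 + 4/65 → 1/13
merge 1/13 + 1/13 → 2/13
merge 9/65 + 2/13 → 19/65
merge 12/65 + 14/65 → 2/5
merge 19/65 + 4/13 → 3/5
merge 2/5 + 3/5 → 1
L = 1/13 + 2/13 + 19/65 + 2/5 + 3/5 + 1 = 164/65 ≈ 2.523 bits/symbol.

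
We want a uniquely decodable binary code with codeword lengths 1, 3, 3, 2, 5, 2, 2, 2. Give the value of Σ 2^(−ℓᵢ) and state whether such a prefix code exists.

1.78125; no

With common denominator 2^5 = 32: Σ 2^(−ℓᵢ) = 16/32 + 4/32 + 4/32 + 8/32 + 1/32 + 8/32 + 8/32 + 8/32 = 57/32 = 1.78125.
Kraft's inequality requires Σ ≤ 1; here Σ = 1.78125 > 1, so no such prefix code exists.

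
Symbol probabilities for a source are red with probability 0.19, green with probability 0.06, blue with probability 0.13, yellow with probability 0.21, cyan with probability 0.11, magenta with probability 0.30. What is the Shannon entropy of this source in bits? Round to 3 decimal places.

2.426 bits

H = −Σ pᵢ log₂ pᵢ.
−0.19·log₂(0.19) = 0.4552
−0.06·log₂(0.06) = 0.2435
−0.13·log₂(0.13) = 0.3826
−0.21·log₂(0.21) = 0.4728
−0.11·log₂(0.11) = 0.3503
−0.30·log₂(0.30) = 0.5211
Sum ≈ 2.4256 → 2.426 bits.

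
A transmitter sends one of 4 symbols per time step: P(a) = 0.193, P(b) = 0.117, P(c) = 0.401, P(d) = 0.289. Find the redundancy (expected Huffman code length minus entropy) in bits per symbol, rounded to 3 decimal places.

0.043 bits

Entropy H = −Σ p log₂ p ≈ 1.8664 bits.
Huffman merges: 117/1000+193/1000→31/100; 289/1000+31/100→599/1000; 401/1000+599/1000→1. L = 1909/1000 ≈ 1.9090.
L − H = 1.9090 − 1.8664 = 0.043 bits.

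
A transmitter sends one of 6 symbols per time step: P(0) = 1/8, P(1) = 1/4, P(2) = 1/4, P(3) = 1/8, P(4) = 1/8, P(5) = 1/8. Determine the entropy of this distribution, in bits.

Each probability is a power of 1/2, so log₂(1/p) is an integer.
H = Σ p·log₂(1/p) = 1/8·3 + 1/4·2 + 1/4·2 + 1/8·3 + 1/8·3 + 1/8·3 = 2.5 bits.

2.5 bits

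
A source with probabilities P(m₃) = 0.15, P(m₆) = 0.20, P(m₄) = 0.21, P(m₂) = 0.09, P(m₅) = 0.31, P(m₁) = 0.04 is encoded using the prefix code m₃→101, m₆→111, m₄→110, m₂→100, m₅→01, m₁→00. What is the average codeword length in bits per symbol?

L̄ = Σ pᵢ·ℓᵢ = 0.15·3 + 0.20·3 + 0.21·3 + 0.09·3 + 0.31·2 + 0.04·2 = 2.65 bits/symbol.

2.65 bits/symbol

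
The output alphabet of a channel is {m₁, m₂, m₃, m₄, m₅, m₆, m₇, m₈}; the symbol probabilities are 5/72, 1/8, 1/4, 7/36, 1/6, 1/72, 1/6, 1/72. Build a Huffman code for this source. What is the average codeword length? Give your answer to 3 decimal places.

Repeatedly combine the two least-probable nodes; the expected code length is the sum of the merged weights.
merge 1/72 + 1/72 → 1/36
merge 1/36 + 5/72 → 7/72
merge 7/72 + 1/8 → 2/9
merge 1/6 + 1/6 → 1/3
merge 7/36 + 2/9 → 5/12
merge 1/4 + 1/3 → 7/12
merge 5/12 + 7/12 → 1
L = 1/36 + 7/72 + 2/9 + 1/3 + 5/12 + 7/12 + 1 = 193/72 ≈ 2.681 bits/symbol.

2.681 bits/symbol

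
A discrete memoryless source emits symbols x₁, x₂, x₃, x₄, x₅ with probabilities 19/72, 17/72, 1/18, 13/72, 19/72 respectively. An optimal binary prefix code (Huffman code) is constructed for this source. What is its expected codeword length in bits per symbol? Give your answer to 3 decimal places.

Repeatedly combine the two least-probable nodes; the expected code length is the sum of the merged weights.
merge 1/18 + 13/72 → 17/72
merge 17/72 + 17/72 → 17/36
merge 19/72 + 19/72 → 19/36
merge 17/36 + 19/36 → 1
L = 17/72 + 17/36 + 19/36 + 1 = 161/72 ≈ 2.236 bits/symbol.

2.236 bits/symbol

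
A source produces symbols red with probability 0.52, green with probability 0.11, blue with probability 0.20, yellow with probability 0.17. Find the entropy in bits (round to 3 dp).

H = −Σ pᵢ log₂ pᵢ.
−0.52·log₂(0.52) = 0.4906
−0.11·log₂(0.11) = 0.3503
−0.20·log₂(0.20) = 0.4644
−0.17·log₂(0.17) = 0.4346
Sum ≈ 1.7398 → 1.740 bits.

1.740 bits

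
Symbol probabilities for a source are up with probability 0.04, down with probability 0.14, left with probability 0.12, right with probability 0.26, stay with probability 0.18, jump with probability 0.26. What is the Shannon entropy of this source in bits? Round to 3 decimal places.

2.406 bits

H = −Σ pᵢ log₂ pᵢ.
−0.04·log₂(0.04) = 0.1858
−0.14·log₂(0.14) = 0.3971
−0.12·log₂(0.12) = 0.3671
−0.26·log₂(0.26) = 0.5053
−0.18·log₂(0.18) = 0.4453
−0.26·log₂(0.26) = 0.5053
Sum ≈ 2.4058 → 2.406 bits.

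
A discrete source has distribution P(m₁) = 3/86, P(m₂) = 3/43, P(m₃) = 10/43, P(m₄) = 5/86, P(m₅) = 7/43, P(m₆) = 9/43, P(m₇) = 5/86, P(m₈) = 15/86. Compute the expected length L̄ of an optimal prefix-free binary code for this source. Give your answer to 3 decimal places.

Repeatedly combine the two least-probable nodes; the expected code length is the sum of the merged weights.
merge 3/86 + 5/86 → 4/43
merge 5/86 + 3/43 → 11/86
merge 4/43 + 11/86 → 19/86
merge 7/43 + 15/86 → 29/86
merge 9/43 + 19/86 → 37/86
merge 10/43 + 29/86 → 49/86
merge 37/86 + 49/86 → 1
L = 4/43 + 11/86 + 19/86 + 29/86 + 37/86 + 49/86 + 1 = 239/86 ≈ 2.779 bits/symbol.

2.779 bits/symbol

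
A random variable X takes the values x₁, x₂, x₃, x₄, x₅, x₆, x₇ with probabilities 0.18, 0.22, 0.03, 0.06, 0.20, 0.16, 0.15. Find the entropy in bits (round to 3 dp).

H = −Σ pᵢ log₂ pᵢ.
−0.18·log₂(0.18) = 0.4453
−0.22·log₂(0.22) = 0.4806
−0.03·log₂(0.03) = 0.1518
−0.06·log₂(0.06) = 0.2435
−0.20·log₂(0.20) = 0.4644
−0.16·log₂(0.16) = 0.4230
−0.15·log₂(0.15) = 0.4105
Sum ≈ 2.6191 → 2.619 bits.

2.619 bits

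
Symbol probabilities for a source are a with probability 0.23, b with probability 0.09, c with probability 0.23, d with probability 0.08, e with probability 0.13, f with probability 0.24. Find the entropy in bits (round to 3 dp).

H = −Σ pᵢ log₂ pᵢ.
−0.23·log₂(0.23) = 0.4877
−0.09·log₂(0.09) = 0.3127
−0.23·log₂(0.23) = 0.4877
−0.08·log₂(0.08) = 0.2915
−0.13·log₂(0.13) = 0.3826
−0.24·log₂(0.24) = 0.4941
Sum ≈ 2.4563 → 2.456 bits.

2.456 bits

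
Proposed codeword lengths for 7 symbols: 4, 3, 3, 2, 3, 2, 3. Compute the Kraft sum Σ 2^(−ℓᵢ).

With common denominator 2^4 = 16: Σ 2^(−ℓᵢ) = 1/16 + 2/16 + 2/16 + 4/16 + 2/16 + 4/16 + 2/16 = 17/16 = 1.0625.

1.0625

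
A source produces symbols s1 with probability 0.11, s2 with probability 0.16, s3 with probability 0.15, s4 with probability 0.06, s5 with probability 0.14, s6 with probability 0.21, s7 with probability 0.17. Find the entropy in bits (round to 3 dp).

2.732 bits

H = −Σ pᵢ log₂ pᵢ.
−0.11·log₂(0.11) = 0.3503
−0.16·log₂(0.16) = 0.4230
−0.15·log₂(0.15) = 0.4105
−0.06·log₂(0.06) = 0.2435
−0.14·log₂(0.14) = 0.3971
−0.21·log₂(0.21) = 0.4728
−0.17·log₂(0.17) = 0.4346
Sum ≈ 2.7319 → 2.732 bits.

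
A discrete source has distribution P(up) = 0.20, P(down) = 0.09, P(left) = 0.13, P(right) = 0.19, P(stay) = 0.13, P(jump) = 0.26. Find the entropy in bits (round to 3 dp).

2.503 bits

H = −Σ pᵢ log₂ pᵢ.
−0.20·log₂(0.20) = 0.4644
−0.09·log₂(0.09) = 0.3127
−0.13·log₂(0.13) = 0.3826
−0.19·log₂(0.19) = 0.4552
−0.13·log₂(0.13) = 0.3826
−0.26·log₂(0.26) = 0.5053
Sum ≈ 2.5028 → 2.503 bits.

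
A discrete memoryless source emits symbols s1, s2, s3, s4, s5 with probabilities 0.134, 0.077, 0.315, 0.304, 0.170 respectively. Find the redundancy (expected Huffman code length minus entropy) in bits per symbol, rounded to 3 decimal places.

0.056 bits

Entropy H = −Σ p log₂ p ≈ 2.1552 bits.
Huffman merges: 77/1000+67/500→211/1000; 17/100+211/1000→381/1000; 38/125+63/200→619/1000; 381/1000+619/1000→1. L = 2211/1000 ≈ 2.2110.
L − H = 2.2110 − 2.1552 = 0.056 bits.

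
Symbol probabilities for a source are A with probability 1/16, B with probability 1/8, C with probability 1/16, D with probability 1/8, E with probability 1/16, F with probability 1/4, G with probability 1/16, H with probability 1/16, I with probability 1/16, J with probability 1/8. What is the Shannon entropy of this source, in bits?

3.125 bits

Each probability is a power of 1/2, so log₂(1/p) is an integer.
H = Σ p·log₂(1/p) = 1/16·4 + 1/8·3 + 1/16·4 + 1/8·3 + 1/16·4 + 1/4·2 + 1/16·4 + 1/16·4 + 1/16·4 + 1/8·3 = 3.125 bits.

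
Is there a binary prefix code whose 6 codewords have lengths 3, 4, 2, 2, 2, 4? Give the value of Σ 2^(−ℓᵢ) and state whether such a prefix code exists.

With common denominator 2^4 = 16: Σ 2^(−ℓᵢ) = 2/16 + 1/16 + 4/16 + 4/16 + 4/16 + 1/16 = 16/16 = 1.
Kraft's inequality requires Σ ≤ 1; here Σ = 1 ≤ 1, so such a prefix code exists.

1; yes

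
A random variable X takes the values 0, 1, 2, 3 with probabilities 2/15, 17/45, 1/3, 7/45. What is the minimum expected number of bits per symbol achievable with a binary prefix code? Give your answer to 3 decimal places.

Repeatedly combine the two least-probable nodes; the expected code length is the sum of the merged weights.
merge 2/15 + 7/45 → 13/45
merge 13/45 + 1/3 → 28/45
merge 17/45 + 28/45 → 1
L = 13/45 + 28/45 + 1 = 86/45 ≈ 1.911 bits/symbol.

1.911 bits/symbol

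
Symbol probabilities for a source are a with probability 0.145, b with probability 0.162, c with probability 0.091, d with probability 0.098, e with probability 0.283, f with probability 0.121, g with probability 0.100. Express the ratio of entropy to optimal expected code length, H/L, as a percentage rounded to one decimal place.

99.0%

Entropy H = −Σ p log₂ p ≈ 2.6887 bits.
Huffman merges: 91/1000+49/500→189/1000; 1/10+121/1000→221/1000; 29/200+81/500→307/1000; 189/1000+221/1000→41/100; 283/1000+307/1000→59/100; 41/100+59/100→1. L = 2717/1000 ≈ 2.7170.
Efficiency = H/L = 2.6887/2.7170 = 99.0%.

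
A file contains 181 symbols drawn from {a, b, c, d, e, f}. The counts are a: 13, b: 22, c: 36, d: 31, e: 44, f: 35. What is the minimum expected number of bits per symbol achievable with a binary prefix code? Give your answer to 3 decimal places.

2.558 bits/symbol

Probabilities are the counts divided by 181.
Repeatedly combine the two least-probable nodes; the expected code length is the sum of the merged weights.
merge 13/181 + 22/181 → 35/181
merge 31/181 + 35/181 → 66/181
merge 35/181 + 36/181 → 71/181
merge 44/181 + 66/181 → 110/181
merge 71/181 + 110/181 → 1
L = 35/181 + 66/181 + 71/181 + 110/181 + 1 = 463/181 ≈ 2.558 bits/symbol.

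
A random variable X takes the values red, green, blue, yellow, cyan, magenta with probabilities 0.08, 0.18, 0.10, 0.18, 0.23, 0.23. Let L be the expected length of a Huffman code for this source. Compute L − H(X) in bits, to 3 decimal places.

Entropy H = −Σ p log₂ p ≈ 2.4897 bits.
Huffman merges: 2/25+1/10→9/50; 9/50+9/50→9/25; 9/50+23/100→41/100; 23/100+9/25→59/100; 41/100+59/100→1. L = 127/50 ≈ 2.5400.
L − H = 2.5400 − 2.4897 = 0.050 bits.

0.050 bits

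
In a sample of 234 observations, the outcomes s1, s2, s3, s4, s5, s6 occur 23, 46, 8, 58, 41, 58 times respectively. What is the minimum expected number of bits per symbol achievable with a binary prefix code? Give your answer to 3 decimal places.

Probabilities are the counts divided by 234.
Repeatedly combine the two least-probable nodes; the expected code length is the sum of the merged weights.
merge 4/117 + 23/234 → 31/234
merge 31/234 + 41/234 → 4/13
merge 23/117 + 29/117 → 4/9
merge 29/117 + 4/13 → 5/9
merge 4/9 + 5/9 → 1
L = 31/234 + 4/13 + 4/9 + 5/9 + 1 = 571/234 ≈ 2.440 bits/symbol.

2.440 bits/symbol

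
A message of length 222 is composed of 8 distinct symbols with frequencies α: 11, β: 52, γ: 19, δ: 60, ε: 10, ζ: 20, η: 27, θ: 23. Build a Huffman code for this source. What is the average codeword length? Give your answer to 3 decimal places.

Probabilities are the counts divided by 222.
Repeatedly combine the two least-probable nodes; the expected code length is the sum of the merged weights.
merge 5/111 + 11/222 → 7/74
merge 19/222 + 10/111 → 13/74
merge 7/74 + 23/222 → 22/111
merge 9/74 + 13/74 → 11/37
merge 22/111 + 26/111 → 16/37
merge 10/37 + 11/37 → 21/37
merge 16/37 + 21/37 → 1
L = 7/74 + 13/74 + 22/111 + 11/37 + 16/37 + 21/37 + 1 = 307/111 ≈ 2.766 bits/symbol.

2.766 bits/symbol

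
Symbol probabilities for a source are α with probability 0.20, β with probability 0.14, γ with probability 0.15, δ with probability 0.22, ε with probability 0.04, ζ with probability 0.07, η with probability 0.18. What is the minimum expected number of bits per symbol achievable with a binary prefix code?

Repeatedly combine the two least-probable nodes; the expected code length is the sum of the merged weights.
merge 1/25 + 7/100 → 11/100
merge 11/100 + 7/50 → 1/4
merge 3/20 + 9/50 → 33/100
merge 1/5 + 11/50 → 21/50
merge 1/4 + 33/100 → 29/50
merge 21/50 + 29/50 → 1
L = 11/100 + 1/4 + 33/100 + 21/50 + 29/50 + 1 = 269/100 = 2.69 bits/symbol.

2.69 bits/symbol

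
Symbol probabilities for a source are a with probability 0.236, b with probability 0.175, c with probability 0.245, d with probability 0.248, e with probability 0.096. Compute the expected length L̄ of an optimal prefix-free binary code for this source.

Repeatedly combine the two least-probable nodes; the expected code length is the sum of the merged weights.
merge 12/125 + 7/40 → 271/1000
merge 59/250 + 49/200 → 481/1000
merge 31/125 + 271/1000 → 519/1000
merge 481/1000 + 519/1000 → 1
L = 271/1000 + 481/1000 + 519/1000 + 1 = 2271/1000 = 2.271 bits/symbol.

2.271 bits/symbol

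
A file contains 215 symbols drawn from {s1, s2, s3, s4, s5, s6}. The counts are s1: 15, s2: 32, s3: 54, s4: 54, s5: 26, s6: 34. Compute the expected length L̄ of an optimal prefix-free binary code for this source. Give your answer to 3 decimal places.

Probabilities are the counts divided by 215.
Repeatedly combine the two least-probable nodes; the expected code length is the sum of the merged weights.
merge 3/43 + 26/215 → 41/215
merge 32/215 + 34/215 → 66/215
merge 41/215 + 54/215 → 19/43
merge 54/215 + 66/215 → 24/43
merge 19/43 + 24/43 → 1
L = 41/215 + 66/215 + 19/43 + 24/43 + 1 = 537/215 ≈ 2.498 bits/symbol.

2.498 bits/symbol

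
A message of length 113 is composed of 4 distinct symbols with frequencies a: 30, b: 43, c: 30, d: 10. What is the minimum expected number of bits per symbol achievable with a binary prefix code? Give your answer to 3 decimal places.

1.973 bits/symbol

Probabilities are the counts divided by 113.
Repeatedly combine the two least-probable nodes; the expected code length is the sum of the merged weights.
merge 10/113 + 30/113 → 40/113
merge 30/113 + 40/113 → 70/113
merge 43/113 + 70/113 → 1
L = 40/113 + 70/113 + 1 = 223/113 ≈ 1.973 bits/symbol.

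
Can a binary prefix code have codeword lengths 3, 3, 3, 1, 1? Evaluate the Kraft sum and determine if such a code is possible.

1.375; no

With common denominator 2^3 = 8: Σ 2^(−ℓᵢ) = 1/8 + 1/8 + 1/8 + 4/8 + 4/8 = 11/8 = 1.375.
Kraft's inequality requires Σ ≤ 1; here Σ = 1.375 > 1, so no such prefix code exists.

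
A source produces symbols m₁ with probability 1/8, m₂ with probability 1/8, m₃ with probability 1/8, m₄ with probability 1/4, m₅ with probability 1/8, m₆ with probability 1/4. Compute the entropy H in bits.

2.5 bits

Each probability is a power of 1/2, so log₂(1/p) is an integer.
H = Σ p·log₂(1/p) = 1/8·3 + 1/8·3 + 1/8·3 + 1/4·2 + 1/8·3 + 1/4·2 = 2.5 bits.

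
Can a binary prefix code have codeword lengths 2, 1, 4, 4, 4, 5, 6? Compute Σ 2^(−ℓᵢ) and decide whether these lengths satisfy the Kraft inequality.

0.984375; yes

With common denominator 2^6 = 64: Σ 2^(−ℓᵢ) = 16/64 + 32/64 + 4/64 + 4/64 + 4/64 + 2/64 + 1/64 = 63/64 = 0.984375.
Kraft's inequality requires Σ ≤ 1; here Σ = 0.984375 ≤ 1, so such a prefix code exists.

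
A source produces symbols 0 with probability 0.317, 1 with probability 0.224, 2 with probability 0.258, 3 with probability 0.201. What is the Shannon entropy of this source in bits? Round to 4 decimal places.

H = −Σ pᵢ log₂ pᵢ.
−0.317·log₂(0.317) = 0.5254
−0.224·log₂(0.224) = 0.4835
−0.258·log₂(0.258) = 0.5043
−0.201·log₂(0.201) = 0.4653
Sum ≈ 1.9784 → 1.9784 bits.

1.9784 bits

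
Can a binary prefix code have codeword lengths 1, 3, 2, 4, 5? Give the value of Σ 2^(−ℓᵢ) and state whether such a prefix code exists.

0.96875; yes

With common denominator 2^5 = 32: Σ 2^(−ℓᵢ) = 16/32 + 4/32 + 8/32 + 2/32 + 1/32 = 31/32 = 0.96875.
Kraft's inequality requires Σ ≤ 1; here Σ = 0.96875 ≤ 1, so such a prefix code exists.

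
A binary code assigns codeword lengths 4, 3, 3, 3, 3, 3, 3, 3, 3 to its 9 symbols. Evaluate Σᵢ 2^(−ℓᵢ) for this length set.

1.0625

With common denominator 2^4 = 16: Σ 2^(−ℓᵢ) = 1/16 + 2/16 + 2/16 + 2/16 + 2/16 + 2/16 + 2/16 + 2/16 + 2/16 = 17/16 = 1.0625.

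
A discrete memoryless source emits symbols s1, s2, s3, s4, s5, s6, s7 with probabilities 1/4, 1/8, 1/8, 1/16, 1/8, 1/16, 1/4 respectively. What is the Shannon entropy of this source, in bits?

Each probability is a power of 1/2, so log₂(1/p) is an integer.
H = Σ p·log₂(1/p) = 1/4·2 + 1/8·3 + 1/8·3 + 1/16·4 + 1/8·3 + 1/16·4 + 1/4·2 = 2.625 bits.

2.625 bits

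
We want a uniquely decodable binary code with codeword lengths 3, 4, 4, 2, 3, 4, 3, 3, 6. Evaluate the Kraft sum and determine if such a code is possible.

With common denominator 2^6 = 64: Σ 2^(−ℓᵢ) = 8/64 + 4/64 + 4/64 + 16/64 + 8/64 + 4/64 + 8/64 + 8/64 + 1/64 = 61/64 = 0.953125.
Kraft's inequality requires Σ ≤ 1; here Σ = 0.953125 ≤ 1, so such a prefix code exists.

0.953125; yes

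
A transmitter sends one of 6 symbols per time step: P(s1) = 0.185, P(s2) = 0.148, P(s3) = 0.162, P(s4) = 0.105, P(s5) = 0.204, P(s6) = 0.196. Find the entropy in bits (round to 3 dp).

2.554 bits

H = −Σ pᵢ log₂ pᵢ.
−0.185·log₂(0.185) = 0.4504
−0.148·log₂(0.148) = 0.4079
−0.162·log₂(0.162) = 0.4254
−0.105·log₂(0.105) = 0.3414
−0.204·log₂(0.204) = 0.4678
−0.196·log₂(0.196) = 0.4608
Sum ≈ 2.5538 → 2.554 bits.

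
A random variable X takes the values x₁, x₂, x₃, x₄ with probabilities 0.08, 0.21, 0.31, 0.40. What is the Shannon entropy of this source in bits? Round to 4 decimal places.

H = −Σ pᵢ log₂ pᵢ.
−0.08·log₂(0.08) = 0.2915
−0.21·log₂(0.21) = 0.4728
−0.31·log₂(0.31) = 0.5238
−0.40·log₂(0.40) = 0.5288
Sum ≈ 1.8169 → 1.8169 bits.

1.8169 bits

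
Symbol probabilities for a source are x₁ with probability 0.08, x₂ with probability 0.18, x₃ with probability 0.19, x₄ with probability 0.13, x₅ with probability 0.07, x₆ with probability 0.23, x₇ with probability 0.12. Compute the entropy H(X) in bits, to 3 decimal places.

H = −Σ pᵢ log₂ pᵢ.
−0.08·log₂(0.08) = 0.2915
−0.18·log₂(0.18) = 0.4453
−0.19·log₂(0.19) = 0.4552
−0.13·log₂(0.13) = 0.3826
−0.07·log₂(0.07) = 0.2686
−0.23·log₂(0.23) = 0.4877
−0.12·log₂(0.12) = 0.3671
Sum ≈ 2.6980 → 2.698 bits.

2.698 bits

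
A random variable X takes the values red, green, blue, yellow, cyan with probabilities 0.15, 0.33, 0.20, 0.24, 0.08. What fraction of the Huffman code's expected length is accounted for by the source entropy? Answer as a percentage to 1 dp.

98.1%

Entropy H = −Σ p log₂ p ≈ 2.1884 bits.
Huffman merges: 2/25+3/20→23/100; 1/5+23/100→43/100; 6/25+33/100→57/100; 43/100+57/100→1. L = 223/100 ≈ 2.2300.
Efficiency = H/L = 2.1884/2.2300 = 98.1%.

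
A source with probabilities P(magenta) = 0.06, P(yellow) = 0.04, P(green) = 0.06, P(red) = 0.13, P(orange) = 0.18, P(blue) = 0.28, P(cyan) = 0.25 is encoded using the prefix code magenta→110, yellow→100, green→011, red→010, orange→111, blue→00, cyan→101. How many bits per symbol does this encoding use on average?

L̄ = Σ pᵢ·ℓᵢ = 0.06·3 + 0.04·3 + 0.06·3 + 0.13·3 + 0.18·3 + 0.28·2 + 0.25·3 = 2.72 bits/symbol.

2.72 bits/symbol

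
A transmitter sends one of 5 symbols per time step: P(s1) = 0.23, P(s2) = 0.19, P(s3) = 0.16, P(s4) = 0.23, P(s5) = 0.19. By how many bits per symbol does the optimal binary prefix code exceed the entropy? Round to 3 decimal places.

Entropy H = −Σ p log₂ p ≈ 2.3088 bits.
Huffman merges: 4/25+19/100→7/20; 19/100+23/100→21/50; 23/100+7/20→29/50; 21/50+29/50→1. L = 47/20 ≈ 2.3500.
L − H = 2.3500 − 2.3088 = 0.041 bits.

0.041 bits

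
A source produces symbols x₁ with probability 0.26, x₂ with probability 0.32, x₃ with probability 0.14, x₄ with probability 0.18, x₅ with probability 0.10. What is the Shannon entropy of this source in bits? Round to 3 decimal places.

H = −Σ pᵢ log₂ pᵢ.
−0.26·log₂(0.26) = 0.5053
−0.32·log₂(0.32) = 0.5260
−0.14·log₂(0.14) = 0.3971
−0.18·log₂(0.18) = 0.4453
−0.10·log₂(0.10) = 0.3322
Sum ≈ 2.2059 → 2.206 bits.

2.206 bits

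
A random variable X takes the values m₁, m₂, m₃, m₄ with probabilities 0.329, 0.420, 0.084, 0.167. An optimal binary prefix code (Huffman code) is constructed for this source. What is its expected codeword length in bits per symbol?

Repeatedly combine the two least-probable nodes; the expected code length is the sum of the merged weights.
merge 21/250 + 167/1000 → 251/1000
merge 251/1000 + 329/1000 → 29/50
merge 21/50 + 29/50 → 1
L = 251/1000 + 29/50 + 1 = 1831/1000 = 1.831 bits/symbol.

1.831 bits/symbol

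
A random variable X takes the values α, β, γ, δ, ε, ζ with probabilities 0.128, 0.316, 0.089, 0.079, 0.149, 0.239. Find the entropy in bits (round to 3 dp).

2.407 bits

H = −Σ pᵢ log₂ pᵢ.
−0.128·log₂(0.128) = 0.3796
−0.316·log₂(0.316) = 0.5252
−0.089·log₂(0.089) = 0.3106
−0.079·log₂(0.079) = 0.2893
−0.149·log₂(0.149) = 0.4092
−0.239·log₂(0.239) = 0.4935
Sum ≈ 2.4075 → 2.407 bits.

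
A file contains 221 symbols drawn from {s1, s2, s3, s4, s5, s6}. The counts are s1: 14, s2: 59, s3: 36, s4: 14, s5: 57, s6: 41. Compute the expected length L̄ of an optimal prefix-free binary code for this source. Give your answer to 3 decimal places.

Probabilities are the counts divided by 221.
Repeatedly combine the two least-probable nodes; the expected code length is the sum of the merged weights.
merge 14/221 + 14/221 → 28/221
merge 28/221 + 36/221 → 64/221
merge 41/221 + 57/221 → 98/221
merge 59/221 + 64/221 → 123/221
merge 98/221 + 123/221 → 1
L = 28/221 + 64/221 + 98/221 + 123/221 + 1 = 534/221 ≈ 2.416 bits/symbol.

2.416 bits/symbol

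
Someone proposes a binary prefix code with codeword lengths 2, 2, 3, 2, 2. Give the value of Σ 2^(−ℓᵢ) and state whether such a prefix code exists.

With common denominator 2^3 = 8: Σ 2^(−ℓᵢ) = 2/8 + 2/8 + 1/8 + 2/8 + 2/8 = 9/8 = 1.125.
Kraft's inequality requires Σ ≤ 1; here Σ = 1.125 > 1, so no such prefix code exists.

1.125; no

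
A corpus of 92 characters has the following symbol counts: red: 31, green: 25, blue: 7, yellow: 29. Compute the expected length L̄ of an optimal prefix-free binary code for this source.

2 bits/symbol

Probabilities are the counts divided by 92.
Repeatedly combine the two least-probable nodes; the expected code length is the sum of the merged weights.
merge 7/92 + 25/92 → 8/23
merge 29/92 + 31/92 → 15/23
merge 8/23 + 15/23 → 1
L = 8/23 + 15/23 + 1 = 2 bits/symbol.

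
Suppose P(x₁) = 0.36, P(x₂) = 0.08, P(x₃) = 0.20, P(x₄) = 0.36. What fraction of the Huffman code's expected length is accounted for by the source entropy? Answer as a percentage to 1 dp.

Entropy H = −Σ p log₂ p ≈ 1.8171 bits.
Huffman merges: 2/25+1/5→7/25; 7/25+9/25→16/25; 9/25+16/25→1. L = 48/25 ≈ 1.9200.
Efficiency = H/L = 1.8171/1.9200 = 94.6%.

94.6%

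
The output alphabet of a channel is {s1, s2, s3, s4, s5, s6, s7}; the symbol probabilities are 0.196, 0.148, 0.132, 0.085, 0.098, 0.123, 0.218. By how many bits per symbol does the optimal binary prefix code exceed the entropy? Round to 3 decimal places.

Entropy H = −Σ p log₂ p ≈ 2.7360 bits.
Huffman merges: 17/200+49/500→183/1000; 123/1000+33/250→51/200; 37/250+183/1000→331/1000; 49/250+109/500→207/500; 51/200+331/1000→293/500; 207/500+293/500→1. L = 2769/1000 ≈ 2.7690.
L − H = 2.7690 − 2.7360 = 0.033 bits.

0.033 bits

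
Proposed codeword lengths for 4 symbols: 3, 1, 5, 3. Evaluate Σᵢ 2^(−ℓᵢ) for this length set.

With common denominator 2^5 = 32: Σ 2^(−ℓᵢ) = 4/32 + 16/32 + 1/32 + 4/32 = 25/32 = 0.78125.

0.78125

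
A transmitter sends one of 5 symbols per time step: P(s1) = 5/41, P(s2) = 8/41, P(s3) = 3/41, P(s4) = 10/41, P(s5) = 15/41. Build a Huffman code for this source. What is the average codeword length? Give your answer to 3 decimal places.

2.195 bits/symbol

Repeatedly combine the two least-probable nodes; the expected code length is the sum of the merged weights.
merge 3/41 + 5/41 → 8/41
merge 8/41 + 8/41 → 16/41
merge 10/41 + 15/41 → 25/41
merge 16/41 + 25/41 → 1
L = 8/41 + 16/41 + 25/41 + 1 = 90/41 ≈ 2.195 bits/symbol.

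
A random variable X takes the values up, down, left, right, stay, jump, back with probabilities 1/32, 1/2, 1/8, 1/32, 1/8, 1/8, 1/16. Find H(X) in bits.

Each probability is a power of 1/2, so log₂(1/p) is an integer.
H = Σ p·log₂(1/p) = 1/32·5 + 1/2·1 + 1/8·3 + 1/32·5 + 1/8·3 + 1/8·3 + 1/16·4 = 2.1875 bits.

2.1875 bits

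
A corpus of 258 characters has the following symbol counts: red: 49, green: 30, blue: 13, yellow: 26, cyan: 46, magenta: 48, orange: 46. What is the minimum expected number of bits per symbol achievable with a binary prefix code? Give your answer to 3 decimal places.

Probabilities are the counts divided by 258.
Repeatedly combine the two least-probable nodes; the expected code length is the sum of the merged weights.
merge 13/258 + 13/129 → 13/86
merge 5/43 + 13/86 → 23/86
merge 23/129 + 23/129 → 46/129
merge 8/43 + 49/258 → 97/258
merge 23/86 + 46/129 → 161/258
merge 97/258 + 161/258 → 1
L = 13/86 + 23/86 + 46/129 + 97/258 + 161/258 + 1 = 358/129 ≈ 2.775 bits/symbol.

2.775 bits/symbol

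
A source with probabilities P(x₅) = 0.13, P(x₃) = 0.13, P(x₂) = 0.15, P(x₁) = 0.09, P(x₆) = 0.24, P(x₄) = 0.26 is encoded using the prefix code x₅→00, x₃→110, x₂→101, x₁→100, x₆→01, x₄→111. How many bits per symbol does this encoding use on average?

2.63 bits/symbol

L̄ = Σ pᵢ·ℓᵢ = 0.13·2 + 0.13·3 + 0.15·3 + 0.09·3 + 0.24·2 + 0.26·3 = 2.63 bits/symbol.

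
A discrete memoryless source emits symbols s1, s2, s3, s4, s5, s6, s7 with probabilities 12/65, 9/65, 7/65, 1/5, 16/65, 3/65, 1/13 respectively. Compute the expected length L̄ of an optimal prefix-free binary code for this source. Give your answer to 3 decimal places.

Repeatedly combine the two least-probable nodes; the expected code length is the sum of the merged weights.
merge 3/65 + 1/13 → 8/65
merge 7/65 + 8/65 → 3/13
merge 9/65 + 12/65 → 21/65
merge 1/5 + 3/13 → 28/65
merge 16/65 + 21/65 → 37/65
merge 28/65 + 37/65 → 1
L = 8/65 + 3/13 + 21/65 + 28/65 + 37/65 + 1 = 174/65 ≈ 2.677 bits/symbol.

2.677 bits/symbol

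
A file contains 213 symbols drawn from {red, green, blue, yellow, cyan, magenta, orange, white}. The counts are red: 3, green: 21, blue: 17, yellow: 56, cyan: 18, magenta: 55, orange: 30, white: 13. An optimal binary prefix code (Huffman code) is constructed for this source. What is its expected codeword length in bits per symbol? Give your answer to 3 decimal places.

Probabilities are the counts divided by 213.
Repeatedly combine the two least-probable nodes; the expected code length is the sum of the merged weights.
merge 1/71 + 13/213 → 16/213
merge 16/213 + 17/213 → 11/71
merge 6/71 + 7/71 → 13/71
merge 10/71 + 11/71 → 21/71
merge 13/71 + 55/213 → 94/213
merge 56/213 + 21/71 → 119/213
merge 94/213 + 119/213 → 1
L = 16/213 + 11/71 + 13/71 + 21/71 + 94/213 + 119/213 + 1 = 577/213 ≈ 2.709 bits/symbol.

2.709 bits/symbol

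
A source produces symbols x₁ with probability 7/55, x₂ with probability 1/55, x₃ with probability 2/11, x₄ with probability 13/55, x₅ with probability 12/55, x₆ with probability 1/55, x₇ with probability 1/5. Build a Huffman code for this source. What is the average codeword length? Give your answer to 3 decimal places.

2.545 bits/symbol

Repeatedly combine the two least-probable nodes; the expected code length is the sum of the merged weights.
merge 1/55 + 1/55 → 2/55
merge 2/55 + 7/55 → 9/55
merge 9/55 + 2/11 → 19/55
merge 1/5 + 12/55 → 23/55
merge 13/55 + 19/55 → 32/55
merge 23/55 + 32/55 → 1
L = 2/55 + 9/55 + 19/55 + 23/55 + 32/55 + 1 = 28/11 ≈ 2.545 bits/symbol.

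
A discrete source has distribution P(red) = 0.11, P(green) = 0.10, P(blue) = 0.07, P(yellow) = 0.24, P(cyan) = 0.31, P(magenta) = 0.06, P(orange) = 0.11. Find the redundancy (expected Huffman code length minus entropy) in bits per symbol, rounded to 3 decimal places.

Entropy H = −Σ p log₂ p ≈ 2.5628 bits.
Huffman merges: 3/50+7/100→13/100; 1/10+11/100→21/100; 11/100+13/100→6/25; 21/100+6/25→9/20; 6/25+31/100→11/20; 9/20+11/20→1. L = 129/50 ≈ 2.5800.
L − H = 2.5800 − 2.5628 = 0.017 bits.

0.017 bits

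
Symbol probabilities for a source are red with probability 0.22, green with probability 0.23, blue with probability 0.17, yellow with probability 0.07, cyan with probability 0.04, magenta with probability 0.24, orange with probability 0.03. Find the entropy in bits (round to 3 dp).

H = −Σ pᵢ log₂ pᵢ.
−0.22·log₂(0.22) = 0.4806
−0.23·log₂(0.23) = 0.4877
−0.17·log₂(0.17) = 0.4346
−0.07·log₂(0.07) = 0.2686
−0.04·log₂(0.04) = 0.1858
−0.24·log₂(0.24) = 0.4941
−0.03·log₂(0.03) = 0.1518
Sum ≈ 2.5030 → 2.503 bits.

2.503 bits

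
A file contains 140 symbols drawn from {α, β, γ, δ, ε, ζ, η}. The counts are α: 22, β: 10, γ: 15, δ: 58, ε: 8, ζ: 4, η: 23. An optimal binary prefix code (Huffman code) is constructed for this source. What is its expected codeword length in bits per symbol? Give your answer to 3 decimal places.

Probabilities are the counts divided by 140.
Repeatedly combine the two least-probable nodes; the expected code length is the sum of the merged weights.
merge 1/35 + 2/35 → 3/35
merge 1/14 + 3/35 → 11/70
merge 3/28 + 11/70 → 37/140
merge 11/70 + 23/140 → 9/28
merge 37/140 + 9/28 → 41/70
merge 29/70 + 41/70 → 1
L = 3/35 + 11/70 + 37/140 + 9/28 + 41/70 + 1 = 169/70 ≈ 2.414 bits/symbol.

2.414 bits/symbol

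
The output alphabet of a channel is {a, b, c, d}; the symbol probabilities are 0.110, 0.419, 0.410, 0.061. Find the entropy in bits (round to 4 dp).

H = −Σ pᵢ log₂ pᵢ.
−0.110·log₂(0.110) = 0.3503
−0.419·log₂(0.419) = 0.5258
−0.410·log₂(0.410) = 0.5274
−0.061·log₂(0.061) = 0.2461
Sum ≈ 1.6496 → 1.6496 bits.

1.6496 bits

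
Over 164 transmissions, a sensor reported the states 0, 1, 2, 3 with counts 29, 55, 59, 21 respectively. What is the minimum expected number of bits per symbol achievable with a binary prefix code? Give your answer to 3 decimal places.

1.945 bits/symbol

Probabilities are the counts divided by 164.
Repeatedly combine the two least-probable nodes; the expected code length is the sum of the merged weights.
merge 21/164 + 29/164 → 25/82
merge 25/82 + 55/164 → 105/164
merge 59/164 + 105/164 → 1
L = 25/82 + 105/164 + 1 = 319/164 ≈ 1.945 bits/symbol.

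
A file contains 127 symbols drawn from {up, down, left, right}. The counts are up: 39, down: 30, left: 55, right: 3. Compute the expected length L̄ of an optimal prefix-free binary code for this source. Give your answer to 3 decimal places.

1.827 bits/symbol

Probabilities are the counts divided by 127.
Repeatedly combine the two least-probable nodes; the expected code length is the sum of the merged weights.
merge 3/127 + 30/127 → 33/127
merge 33/127 + 39/127 → 72/127
merge 55/127 + 72/127 → 1
L = 33/127 + 72/127 + 1 = 232/127 ≈ 1.827 bits/symbol.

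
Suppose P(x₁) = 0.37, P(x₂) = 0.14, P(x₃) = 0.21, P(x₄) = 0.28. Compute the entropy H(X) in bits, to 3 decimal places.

H = −Σ pᵢ log₂ pᵢ.
−0.37·log₂(0.37) = 0.5307
−0.14·log₂(0.14) = 0.3971
−0.21·log₂(0.21) = 0.4728
−0.28·log₂(0.28) = 0.5142
Sum ≈ 1.9149 → 1.915 bits.

1.915 bits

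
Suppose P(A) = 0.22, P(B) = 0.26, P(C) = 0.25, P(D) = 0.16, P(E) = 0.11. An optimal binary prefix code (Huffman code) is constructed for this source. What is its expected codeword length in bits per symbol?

2.27 bits/symbol

Repeatedly combine the two least-probable nodes; the expected code length is the sum of the merged weights.
merge 11/100 + 4/25 → 27/100
merge 11/50 + 1/4 → 47/100
merge 13/50 + 27/100 → 53/100
merge 47/100 + 53/100 → 1
L = 27/100 + 47/100 + 53/100 + 1 = 227/100 = 2.27 bits/symbol.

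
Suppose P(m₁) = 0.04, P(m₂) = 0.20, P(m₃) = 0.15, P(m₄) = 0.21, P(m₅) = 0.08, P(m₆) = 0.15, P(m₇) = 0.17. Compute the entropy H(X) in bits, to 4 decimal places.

2.6701 bits

H = −Σ pᵢ log₂ pᵢ.
−0.04·log₂(0.04) = 0.1858
−0.20·log₂(0.20) = 0.4644
−0.15·log₂(0.15) = 0.4105
−0.21·log₂(0.21) = 0.4728
−0.08·log₂(0.08) = 0.2915
−0.15·log₂(0.15) = 0.4105
−0.17·log₂(0.17) = 0.4346
Sum ≈ 2.6701 → 2.6701 bits.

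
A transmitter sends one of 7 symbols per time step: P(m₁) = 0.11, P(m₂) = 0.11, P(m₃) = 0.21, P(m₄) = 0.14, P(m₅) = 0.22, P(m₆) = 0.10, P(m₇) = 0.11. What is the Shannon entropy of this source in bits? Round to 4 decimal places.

H = −Σ pᵢ log₂ pᵢ.
−0.11·log₂(0.11) = 0.3503
−0.11·log₂(0.11) = 0.3503
−0.21·log₂(0.21) = 0.4728
−0.14·log₂(0.14) = 0.3971
−0.22·log₂(0.22) = 0.4806
−0.10·log₂(0.10) = 0.3322
−0.11·log₂(0.11) = 0.3503
Sum ≈ 2.7336 → 2.7336 bits.

2.7336 bits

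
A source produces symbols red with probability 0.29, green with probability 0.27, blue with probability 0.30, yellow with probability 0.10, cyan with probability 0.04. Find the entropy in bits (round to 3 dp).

H = −Σ pᵢ log₂ pᵢ.
−0.29·log₂(0.29) = 0.5179
−0.27·log₂(0.27) = 0.5100
−0.30·log₂(0.30) = 0.5211
−0.10·log₂(0.10) = 0.3322
−0.04·log₂(0.04) = 0.1858
Sum ≈ 2.0670 → 2.067 bits.

2.067 bits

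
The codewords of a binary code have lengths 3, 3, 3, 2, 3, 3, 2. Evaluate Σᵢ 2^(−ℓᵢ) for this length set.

With common denominator 2^3 = 8: Σ 2^(−ℓᵢ) = 1/8 + 1/8 + 1/8 + 2/8 + 1/8 + 1/8 + 2/8 = 9/8 = 1.125.

1.125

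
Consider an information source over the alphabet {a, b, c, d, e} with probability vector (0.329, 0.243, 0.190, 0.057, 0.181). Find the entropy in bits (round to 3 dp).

2.161 bits

H = −Σ pᵢ log₂ pᵢ.
−0.329·log₂(0.329) = 0.5277
−0.243·log₂(0.243) = 0.4960
−0.190·log₂(0.190) = 0.4552
−0.057·log₂(0.057) = 0.2356
−0.181·log₂(0.181) = 0.4463
Sum ≈ 2.1608 → 2.161 bits.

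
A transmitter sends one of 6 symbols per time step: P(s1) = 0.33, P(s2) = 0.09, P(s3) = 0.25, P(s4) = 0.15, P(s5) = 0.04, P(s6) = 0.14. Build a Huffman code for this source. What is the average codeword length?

2.4 bits/symbol

Repeatedly combine the two least-probable nodes; the expected code length is the sum of the merged weights.
merge 1/25 + 9/100 → 13/100
merge 13/100 + 7/50 → 27/100
merge 3/20 + 1/4 → 2/5
merge 27/100 + 33/100 → 3/5
merge 2/5 + 3/5 → 1
L = 13/100 + 27/100 + 2/5 + 3/5 + 1 = 12/5 = 2.4 bits/symbol.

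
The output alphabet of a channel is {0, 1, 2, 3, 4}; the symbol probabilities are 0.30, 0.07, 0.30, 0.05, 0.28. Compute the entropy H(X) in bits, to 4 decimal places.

H = −Σ pᵢ log₂ pᵢ.
−0.30·log₂(0.30) = 0.5211
−0.07·log₂(0.07) = 0.2686
−0.30·log₂(0.30) = 0.5211
−0.05·log₂(0.05) = 0.2161
−0.28·log₂(0.28) = 0.5142
Sum ≈ 2.0411 → 2.0411 bits.

2.0411 bits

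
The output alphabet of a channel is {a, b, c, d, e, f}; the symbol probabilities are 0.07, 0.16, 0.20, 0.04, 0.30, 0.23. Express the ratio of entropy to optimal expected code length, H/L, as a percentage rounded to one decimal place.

Entropy H = −Σ p log₂ p ≈ 2.3505 bits.
Huffman merges: 1/25+7/100→11/100; 11/100+4/25→27/100; 1/5+23/100→43/100; 27/100+3/10→57/100; 43/100+57/100→1. L = 119/50 ≈ 2.3800.
Efficiency = H/L = 2.3505/2.3800 = 98.8%.

98.8%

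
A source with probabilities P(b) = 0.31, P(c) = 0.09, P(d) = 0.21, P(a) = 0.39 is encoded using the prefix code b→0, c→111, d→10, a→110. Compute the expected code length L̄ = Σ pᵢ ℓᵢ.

L̄ = Σ pᵢ·ℓᵢ = 0.31·1 + 0.09·3 + 0.21·2 + 0.39·3 = 2.17 bits/symbol.

2.17 bits/symbol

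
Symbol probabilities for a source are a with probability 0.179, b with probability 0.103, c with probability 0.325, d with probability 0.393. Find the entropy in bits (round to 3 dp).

H = −Σ pᵢ log₂ pᵢ.
−0.179·log₂(0.179) = 0.4443
−0.103·log₂(0.103) = 0.3378
−0.325·log₂(0.325) = 0.5270
−0.393·log₂(0.393) = 0.5295
Sum ≈ 1.8386 → 1.839 bits.

1.839 bits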